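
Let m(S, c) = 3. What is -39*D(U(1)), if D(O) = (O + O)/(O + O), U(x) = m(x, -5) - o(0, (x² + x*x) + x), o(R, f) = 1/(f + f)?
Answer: -39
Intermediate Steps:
o(R, f) = 1/(2*f)
U(x) = 3 - 1/(2*(x + 2*x²)) (U(x) = 3 - 1/(2*((x² + x*x) + x)) = 3 - 1/(2*((x² + x²) + x)) = 3 - 1/(2*(2*x² + x)) = 3 - 1/(2*(x + 2*x²)))
D(O) = 1 (D(O) = (2*O)/((2*O)) = (2*O)*(1/(2*O)) = 1)
-39*D(U(1)) = -39*1 = -39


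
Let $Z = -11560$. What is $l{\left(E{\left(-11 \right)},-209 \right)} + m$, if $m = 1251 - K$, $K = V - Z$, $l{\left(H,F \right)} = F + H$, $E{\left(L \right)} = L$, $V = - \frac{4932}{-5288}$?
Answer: $- \frac{13920571}{1322} \approx -10530.0$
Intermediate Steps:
$V = \frac{1233}{1322}$ ($V = \left(-4932\right) \left(- \frac{1}{5288}\right) = \frac{1233}{1322} \approx 0.93268$)
$K = \frac{15283553}{1322}$ ($K = \frac{1233}{1322} - -11560 = \frac{1233}{1322} + 11560 = \frac{15283553}{1322} \approx 11561.0$)
$m = - \frac{13629731}{1322}$ ($m = 1251 - \frac{15283553}{1322} = - \frac{13629731}{1322} \approx -10310.0$)
$l{\left(E{\left(-11 \right)},-209 \right)} + m = \left(-209 - 11\right) - \frac{13629731}{1322} = -220 - \frac{13629731}{1322} = - \frac{13920571}{1322}$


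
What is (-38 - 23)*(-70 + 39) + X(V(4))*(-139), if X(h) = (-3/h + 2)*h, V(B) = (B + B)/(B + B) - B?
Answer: 3142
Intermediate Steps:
V(B) = 1 - B (V(B) = (2*B)/((2*B)) - B = (2*B)*(1/(2*B)) - B = 1 - B)
X(h) = h*(2 - 3/h) (X(h) = (2 - 3/h)*h = h*(2 - 3/h))
(-38 - 23)*(-70 + 39) + X(V(4))*(-139) = (-38 - 23)*(-70 + 39) + (-3 + 2*(1 - 1*4))*(-139) = -61*(-31) + (-3 + 2*(1 - 4))*(-139) = 1891 + (-3 + 2*(-3))*(-139) = 1891 + (-3 - 6)*(-139) = 1891 - 9*(-139) = 1891 + 1251 = 3142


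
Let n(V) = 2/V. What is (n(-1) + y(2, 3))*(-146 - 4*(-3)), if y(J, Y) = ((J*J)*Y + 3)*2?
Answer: -3752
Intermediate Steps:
y(J, Y) = 6 + 2*Y*J² (y(J, Y) = (J²*Y + 3)*2 = (Y*J² + 3)*2 = (3 + Y*J²)*2 = 6 + 2*Y*J²)
(n(-1) + y(2, 3))*(-146 - 4*(-3)) = (2/(-1) + (6 + 2*3*2²))*(-146 - 4*(-3)) = (2*(-1) + (6 + 2*3*4))*(-146 + 12) = (-2 + (6 + 24))*(-134) = (-2 + 30)*(-134) = 28*(-134) = -3752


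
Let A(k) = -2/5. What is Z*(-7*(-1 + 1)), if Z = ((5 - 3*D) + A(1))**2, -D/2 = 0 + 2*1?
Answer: 0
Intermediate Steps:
D = -4 (D = -2*(0 + 2*1) = -2*(0 + 2) = -2*2 = -4)
A(k) = -2/5 (A(k) = -2*1/5 = -2/5)
Z = 6889/25 (Z = ((5 - 3*(-4)) - 2/5)**2 = ((5 + 12) - 2/5)**2 = (17 - 2/5)**2 = (83/5)**2 = 6889/25 ≈ 275.56)
Z*(-7*(-1 + 1)) = 6889*(-7*(-1 + 1))/25 = 6889*(-7*0)/25 = (6889/25)*0 = 0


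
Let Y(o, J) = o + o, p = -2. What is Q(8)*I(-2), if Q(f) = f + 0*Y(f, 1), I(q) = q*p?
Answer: 32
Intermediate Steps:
I(q) = -2*q (I(q) = q*(-2) = -2*q)
Y(o, J) = 2*o
Q(f) = f (Q(f) = f + 0*(2*f) = f + 0 = f)
Q(8)*I(-2) = 8*(-2*(-2)) = 8*4 = 32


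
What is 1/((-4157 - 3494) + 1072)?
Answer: -1/6579 ≈ -0.00015200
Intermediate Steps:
1/((-4157 - 3494) + 1072) = 1/(-7651 + 1072) = 1/(-6579) = -1/6579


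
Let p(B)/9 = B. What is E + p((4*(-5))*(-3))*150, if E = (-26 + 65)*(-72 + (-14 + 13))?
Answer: 78153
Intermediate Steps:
p(B) = 9*B
E = -2847 (E = 39*(-72 - 1) = 39*(-73) = -2847)
E + p((4*(-5))*(-3))*150 = -2847 + (9*((4*(-5))*(-3)))*150 = -2847 + (9*(-20*(-3)))*150 = -2847 + (9*60)*150 = -2847 + 540*150 = -2847 + 81000 = 78153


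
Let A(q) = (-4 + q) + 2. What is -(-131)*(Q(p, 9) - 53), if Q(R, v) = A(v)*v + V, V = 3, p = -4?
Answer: 1703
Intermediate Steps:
A(q) = -2 + q
Q(R, v) = 3 + v*(-2 + v) (Q(R, v) = (-2 + v)*v + 3 = v*(-2 + v) + 3 = 3 + v*(-2 + v))
-(-131)*(Q(p, 9) - 53) = -(-131)*((3 + 9*(-2 + 9)) - 53) = -(-131)*((3 + 9*7) - 53) = -(-131)*((3 + 63) - 53) = -(-131)*(66 - 53) = -(-131)*13 = -1*(-1703) = 1703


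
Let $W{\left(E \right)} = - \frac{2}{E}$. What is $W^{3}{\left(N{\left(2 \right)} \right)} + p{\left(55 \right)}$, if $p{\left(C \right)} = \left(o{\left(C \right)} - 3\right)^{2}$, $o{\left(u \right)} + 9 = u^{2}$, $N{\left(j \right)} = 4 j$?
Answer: $\frac{581002815}{64} \approx 9.0782 \cdot 10^{6}$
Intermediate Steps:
$o{\left(u \right)} = -9 + u^{2}$
$p{\left(C \right)} = \left(-12 + C^{2}\right)^{2}$ ($p{\left(C \right)} = \left(\left(-9 + C^{2}\right) - 3\right)^{2} = \left(-12 + C^{2}\right)^{2}$)
$W^{3}{\left(N{\left(2 \right)} \right)} + p{\left(55 \right)} = \left(- \frac{2}{4 \cdot 2}\right)^{3} + \left(-12 + 55^{2}\right)^{2} = \left(- \frac{2}{8}\right)^{3} + \left(-12 + 3025\right)^{2} = \left(\left(-2\right) \frac{1}{8}\right)^{3} + 3013^{2} = \left(- \frac{1}{4}\right)^{3} + 9078169 = - \frac{1}{64} + 9078169 = \frac{581002815}{64}$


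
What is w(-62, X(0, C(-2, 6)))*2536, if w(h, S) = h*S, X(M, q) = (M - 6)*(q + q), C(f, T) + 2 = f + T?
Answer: 3773568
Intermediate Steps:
C(f, T) = -2 + T + f (C(f, T) = -2 + (f + T) = -2 + (T + f) = -2 + T + f)
X(M, q) = 2*q*(-6 + M) (X(M, q) = (-6 + M)*(2*q) = 2*q*(-6 + M))
w(h, S) = S*h
w(-62, X(0, C(-2, 6)))*2536 = ((2*(-2 + 6 - 2)*(-6 + 0))*(-62))*2536 = ((2*2*(-6))*(-62))*2536 = -24*(-62)*2536 = 1488*2536 = 3773568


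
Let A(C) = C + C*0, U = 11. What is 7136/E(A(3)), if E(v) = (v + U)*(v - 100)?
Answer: -3568/679 ≈ -5.2548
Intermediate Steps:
A(C) = C (A(C) = C + 0 = C)
E(v) = (-100 + v)*(11 + v) (E(v) = (v + 11)*(v - 100) = (11 + v)*(-100 + v) = (-100 + v)*(11 + v))
7136/E(A(3)) = 7136/(-1100 + 3² - 89*3) = 7136/(-1100 + 9 - 267) = 7136/(-1358) = 7136*(-1/1358) = -3568/679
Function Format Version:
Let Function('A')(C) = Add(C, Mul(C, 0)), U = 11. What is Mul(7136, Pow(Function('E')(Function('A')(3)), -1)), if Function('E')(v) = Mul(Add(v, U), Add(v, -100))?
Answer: Rational(-3568, 679) ≈ -5.2548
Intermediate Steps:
Function('A')(C) = C (Function('A')(C) = Add(C, 0) = C)
Function('E')(v) = Mul(Add(-100, v), Add(11, v)) (Function('E')(v) = Mul(Add(v, 11), Add(v, -100)) = Mul(Add(11, v), Add(-100, v)) = Mul(Add(-100, v), Add(11, v)))
Mul(7136, Pow(Function('E')(Function('A')(3)), -1)) = Mul(7136, Pow(Add(-1100, Pow(3, 2), Mul(-89, 3)), -1)) = Mul(7136, Pow(Add(-1100, 9, -267), -1)) = Mul(7136, Pow(-1358, -1)) = Mul(7136, Rational(-1, 1358)) = Rational(-3568, 679)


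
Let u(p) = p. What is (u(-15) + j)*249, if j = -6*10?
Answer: -18675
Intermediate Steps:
j = -60
(u(-15) + j)*249 = (-15 - 60)*249 = -75*249 = -18675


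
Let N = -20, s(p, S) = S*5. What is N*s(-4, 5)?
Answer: -500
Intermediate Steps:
s(p, S) = 5*S
N*s(-4, 5) = -100*5 = -20*25 = -500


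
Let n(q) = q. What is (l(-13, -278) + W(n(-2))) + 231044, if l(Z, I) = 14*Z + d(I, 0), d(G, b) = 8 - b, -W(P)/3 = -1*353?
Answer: 231929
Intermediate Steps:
W(P) = 1059 (W(P) = -(-3)*353 = -3*(-353) = 1059)
l(Z, I) = 8 + 14*Z (l(Z, I) = 14*Z + (8 - 1*0) = 14*Z + (8 + 0) = 14*Z + 8 = 8 + 14*Z)
(l(-13, -278) + W(n(-2))) + 231044 = ((8 + 14*(-13)) + 1059) + 231044 = ((8 - 182) + 1059) + 231044 = (-174 + 1059) + 231044 = 885 + 231044 = 231929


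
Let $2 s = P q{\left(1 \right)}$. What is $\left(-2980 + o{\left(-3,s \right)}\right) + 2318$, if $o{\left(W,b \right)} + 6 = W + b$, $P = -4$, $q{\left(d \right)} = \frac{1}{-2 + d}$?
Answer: $-669$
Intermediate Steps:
$s = 2$ ($s = \frac{\left(-4\right) \frac{1}{-2 + 1}}{2} = \frac{\left(-4\right) \frac{1}{-1}}{2} = \frac{\left(-4\right) \left(-1\right)}{2} = \frac{1}{2} \cdot 4 = 2$)
$o{\left(W,b \right)} = -6 + W + b$ ($o{\left(W,b \right)} = -6 + \left(W + b\right) = -6 + W + b$)
$\left(-2980 + o{\left(-3,s \right)}\right) + 2318 = \left(-2980 - 7\right) + 2318 = -2987 + 2318 = -669$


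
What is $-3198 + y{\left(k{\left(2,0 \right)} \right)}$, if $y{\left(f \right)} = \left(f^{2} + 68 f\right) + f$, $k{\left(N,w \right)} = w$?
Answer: $-3198$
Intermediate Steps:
$y{\left(f \right)} = f^{2} + 69 f$
$-3198 + y{\left(k{\left(2,0 \right)} \right)} = -3198 + 0 \left(69 + 0\right) = -3198 + 0 \cdot 69 = -3198 + 0 = -3198$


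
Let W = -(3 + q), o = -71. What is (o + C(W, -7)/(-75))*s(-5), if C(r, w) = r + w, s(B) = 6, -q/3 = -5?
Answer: -424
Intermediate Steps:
q = 15 (q = -3*(-5) = 15)
W = -18 (W = -(3 + 15) = -1*18 = -18)
(o + C(W, -7)/(-75))*s(-5) = (-71 + (-18 - 7)/(-75))*6 = (-71 - 25*(-1/75))*6 = (-71 + ⅓)*6 = -212/3*6 = -424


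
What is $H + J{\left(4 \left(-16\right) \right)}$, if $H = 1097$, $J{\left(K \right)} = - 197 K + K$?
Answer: $13641$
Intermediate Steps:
$J{\left(K \right)} = - 196 K$
$H + J{\left(4 \left(-16\right) \right)} = 1097 - 196 \cdot 4 \left(-16\right) = 1097 - -12544 = 1097 + 12544 = 13641$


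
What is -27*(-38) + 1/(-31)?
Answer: 31805/31 ≈ 1026.0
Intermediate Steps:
-27*(-38) + 1/(-31) = 1026 - 1/31 = 31805/31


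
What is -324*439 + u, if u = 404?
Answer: -141832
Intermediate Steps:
-324*439 + u = -324*439 + 404 = -142236 + 404 = -141832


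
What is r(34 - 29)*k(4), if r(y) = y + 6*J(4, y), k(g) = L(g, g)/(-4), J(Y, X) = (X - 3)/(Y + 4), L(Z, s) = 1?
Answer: -13/8 ≈ -1.6250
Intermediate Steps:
J(Y, X) = (-3 + X)/(4 + Y)
k(g) = -¼ (k(g) = 1/(-4) = 1*(-¼) = -¼)
r(y) = -9/4 + 7*y/4 (r(y) = y + 6*((-3 + y)/(4 + 4)) = y + 6*((-3 + y)/8) = y + 6*(-3/8 + y/8) = y + (-9/4 + 3*y/4) = -9/4 + 7*y/4)
r(34 - 29)*k(4) = (-9/4 + 7*(34 - 29)/4)*(-¼) = (-9/4 + (7/4)*5)*(-¼) = (-9/4 + 35/4)*(-¼) = (13/2)*(-¼) = -13/8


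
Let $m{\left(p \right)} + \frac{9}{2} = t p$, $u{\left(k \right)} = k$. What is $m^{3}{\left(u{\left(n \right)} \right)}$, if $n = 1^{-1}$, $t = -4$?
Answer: $- \frac{4913}{8} \approx -614.13$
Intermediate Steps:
$n = 1$
$m{\left(p \right)} = - \frac{9}{2} - 4 p$
$m^{3}{\left(u{\left(n \right)} \right)} = \left(- \frac{9}{2} - 4\right)^{3} = \left(- \frac{17}{2}\right)^{3} = - \frac{4913}{8}$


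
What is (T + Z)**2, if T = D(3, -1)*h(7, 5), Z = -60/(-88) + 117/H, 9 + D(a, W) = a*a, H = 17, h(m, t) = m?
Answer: 8003241/139876 ≈ 57.217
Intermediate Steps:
D(a, W) = -9 + a**2 (D(a, W) = -9 + a*a = -9 + a**2)
Z = 2829/374 (Z = -60/(-88) + 117/17 = -60*(-1/88) + 117*(1/17) = 15/22 + 117/17 = 2829/374 ≈ 7.5642)
T = 0 (T = (-9 + 3**2)*7 = (-9 + 9)*7 = 0*7 = 0)
(T + Z)**2 = (0 + 2829/374)**2 = (2829/374)**2 = 8003241/139876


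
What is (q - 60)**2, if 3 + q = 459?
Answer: 156816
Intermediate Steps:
q = 456 (q = -3 + 459 = 456)
(q - 60)**2 = (456 - 60)**2 = 396**2 = 156816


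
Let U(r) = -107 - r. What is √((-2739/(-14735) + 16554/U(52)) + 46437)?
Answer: 2*√7064527671229315/780955 ≈ 215.25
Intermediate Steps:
√((-2739/(-14735) + 16554/U(52)) + 46437) = √((-2739/(-14735) + 16554/(-107 - 1*52)) + 46437) = √((-2739*(-1/14735) + 16554/(-107 - 52)) + 46437) = √((2739/14735 + 16554/(-159)) + 46437) = √((2739/14735 + 16554*(-1/159)) + 46437) = √((2739/14735 - 5518/53) + 46437) = √(-81162563/780955 + 46437) = √(36184044772/780955) = 2*√7064527671229315/780955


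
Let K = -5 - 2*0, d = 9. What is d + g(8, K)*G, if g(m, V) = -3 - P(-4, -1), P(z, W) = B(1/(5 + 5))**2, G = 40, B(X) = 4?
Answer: -751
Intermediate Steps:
K = -5 (K = -5 + 0 = -5)
P(z, W) = 16 (P(z, W) = 4**2 = 16)
g(m, V) = -19 (g(m, V) = -3 - 1*16 = -3 - 16 = -19)
d + g(8, K)*G = 9 - 19*40 = 9 - 760 = -751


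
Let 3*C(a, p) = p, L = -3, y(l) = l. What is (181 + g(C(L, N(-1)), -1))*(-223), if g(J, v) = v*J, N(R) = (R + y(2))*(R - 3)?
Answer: -121981/3 ≈ -40660.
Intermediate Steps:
N(R) = (-3 + R)*(2 + R) (N(R) = (R + 2)*(R - 3) = (2 + R)*(-3 + R) = (-3 + R)*(2 + R))
C(a, p) = p/3
g(J, v) = J*v
(181 + g(C(L, N(-1)), -1))*(-223) = (181 + ((-6 + (-1)**2 - 1*(-1))/3)*(-1))*(-223) = (181 + ((-6 + 1 + 1)/3)*(-1))*(-223) = (181 + ((1/3)*(-4))*(-1))*(-223) = (181 - 4/3*(-1))*(-223) = (181 + 4/3)*(-223) = (547/3)*(-223) = -121981/3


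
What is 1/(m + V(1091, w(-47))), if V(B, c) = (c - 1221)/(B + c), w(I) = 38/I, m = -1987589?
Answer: -51239/101842130196 ≈ -5.0312e-7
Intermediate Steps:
V(B, c) = (-1221 + c)/(B + c)
1/(m + V(1091, w(-47))) = 1/(-1987589 + (-1221 + 38/(-47))/(1091 + 38/(-47))) = 1/(-1987589 + (-1221 + 38*(-1/47))/(1091 + 38*(-1/47))) = 1/(-1987589 + (-1221 - 38/47)/(1091 - 38/47)) = 1/(-1987589 - 57425/47/(51239/47)) = 1/(-1987589 + (47/51239)*(-57425/47)) = 1/(-1987589 - 57425/51239) = 1/(-101842130196/51239) = -51239/101842130196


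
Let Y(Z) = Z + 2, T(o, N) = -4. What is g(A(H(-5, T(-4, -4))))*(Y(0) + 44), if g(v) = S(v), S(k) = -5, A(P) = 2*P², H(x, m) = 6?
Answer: -230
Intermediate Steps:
g(v) = -5
Y(Z) = 2 + Z
g(A(H(-5, T(-4, -4))))*(Y(0) + 44) = -5*((2 + 0) + 44) = -5*(2 + 44) = -5*46 = -230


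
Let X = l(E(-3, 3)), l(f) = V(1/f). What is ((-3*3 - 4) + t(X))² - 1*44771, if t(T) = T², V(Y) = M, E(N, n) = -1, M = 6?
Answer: -44242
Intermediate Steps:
V(Y) = 6
l(f) = 6
X = 6
((-3*3 - 4) + t(X))² - 1*44771 = ((-3*3 - 4) + 6²)² - 1*44771 = ((-9 - 4) + 36)² - 44771 = (-13 + 36)² - 44771 = 23² - 44771 = 529 - 44771 = -44242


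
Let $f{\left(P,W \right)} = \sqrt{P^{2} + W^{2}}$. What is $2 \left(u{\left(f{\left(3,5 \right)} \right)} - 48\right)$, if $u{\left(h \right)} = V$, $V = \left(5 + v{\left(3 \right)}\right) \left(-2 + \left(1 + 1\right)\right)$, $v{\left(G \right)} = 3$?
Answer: $-96$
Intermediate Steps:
$V = 0$ ($V = \left(5 + 3\right) \left(-2 + \left(1 + 1\right)\right) = 8 \left(-2 + 2\right) = 8 \cdot 0 = 0$)
$u{\left(h \right)} = 0$
$2 \left(u{\left(f{\left(3,5 \right)} \right)} - 48\right) = 2 \left(0 - 48\right) = 2 \left(-48\right) = -96$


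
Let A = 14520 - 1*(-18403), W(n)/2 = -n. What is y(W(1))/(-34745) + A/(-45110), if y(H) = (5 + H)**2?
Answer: -45772625/62693878 ≈ -0.73010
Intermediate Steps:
W(n) = -2*n (W(n) = 2*(-n) = -2*n)
A = 32923 (A = 14520 + 18403 = 32923)
y(W(1))/(-34745) + A/(-45110) = (5 - 2*1)**2/(-34745) + 32923/(-45110) = (5 - 2)**2*(-1/34745) + 32923*(-1/45110) = 3**2*(-1/34745) - 32923/45110 = 9*(-1/34745) - 32923/45110 = -9/34745 - 32923/45110 = -45772625/62693878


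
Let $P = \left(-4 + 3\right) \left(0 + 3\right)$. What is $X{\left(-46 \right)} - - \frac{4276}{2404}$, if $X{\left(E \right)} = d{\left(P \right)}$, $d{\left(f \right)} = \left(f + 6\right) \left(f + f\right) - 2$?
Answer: $- \frac{10951}{601} \approx -18.221$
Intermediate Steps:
$P = -3$ ($P = \left(-1\right) 3 = -3$)
$d{\left(f \right)} = -2 + 2 f \left(6 + f\right)$ ($d{\left(f \right)} = \left(6 + f\right) 2 f - 2 = 2 f \left(6 + f\right) - 2 = -2 + 2 f \left(6 + f\right)$)
$X{\left(E \right)} = -20$ ($X{\left(E \right)} = -2 + 2 \left(-3\right)^{2} + 12 \left(-3\right) = -2 + 2 \cdot 9 - 36 = -2 + 18 - 36 = -20$)
$X{\left(-46 \right)} - - \frac{4276}{2404} = -20 - - \frac{4276}{2404} = -20 - \left(-4276\right) \frac{1}{2404} = -20 - - \frac{1069}{601} = -20 + \frac{1069}{601} = - \frac{10951}{601}$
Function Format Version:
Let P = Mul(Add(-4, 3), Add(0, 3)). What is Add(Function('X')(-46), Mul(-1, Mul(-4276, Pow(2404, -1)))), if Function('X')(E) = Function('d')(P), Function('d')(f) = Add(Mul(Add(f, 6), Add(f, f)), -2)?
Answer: Rational(-10951, 601) ≈ -18.221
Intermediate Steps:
P = -3 (P = Mul(-1, 3) = -3)
Function('d')(f) = Add(-2, Mul(2, f, Add(6, f))) (Function('d')(f) = Add(Mul(Add(6, f), Mul(2, f)), -2) = Add(Mul(2, f, Add(6, f)), -2) = Add(-2, Mul(2, f, Add(6, f))))
Function('X')(E) = -20 (Function('X')(E) = Add(-2, Mul(2, Pow(-3, 2)), Mul(12, -3)) = Add(-2, Mul(2, 9), -36) = Add(-2, 18, -36) = -20)
Add(Function('X')(-46), Mul(-1, Mul(-4276, Pow(2404, -1)))) = Add(-20, Mul(-1, Mul(-4276, Pow(2404, -1)))) = Add(-20, Mul(-1, Mul(-4276, Rational(1, 2404)))) = Add(-20, Mul(-1, Rational(-1069, 601))) = Add(-20, Rational(1069, 601)) = Rational(-10951, 601)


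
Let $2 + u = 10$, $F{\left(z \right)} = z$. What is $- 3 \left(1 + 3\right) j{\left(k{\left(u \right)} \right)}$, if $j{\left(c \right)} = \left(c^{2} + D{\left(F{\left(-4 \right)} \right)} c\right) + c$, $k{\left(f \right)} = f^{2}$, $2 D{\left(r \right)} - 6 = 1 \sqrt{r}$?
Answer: $-52224 - 768 i \approx -52224.0 - 768.0 i$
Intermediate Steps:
$u = 8$ ($u = -2 + 10 = 8$)
$D{\left(r \right)} = 3 + \frac{\sqrt{r}}{2}$ ($D{\left(r \right)} = 3 + \frac{1 \sqrt{r}}{2} = 3 + \frac{\sqrt{r}}{2}$)
$j{\left(c \right)} = c + c^{2} + c \left(3 + i\right)$ ($j{\left(c \right)} = \left(c^{2} + \left(3 + \frac{\sqrt{-4}}{2}\right) c\right) + c = \left(c^{2} + \left(3 + \frac{2 i}{2}\right) c\right) + c = \left(c^{2} + \left(3 + i\right) c\right) + c = \left(c^{2} + c \left(3 + i\right)\right) + c = c + c^{2} + c \left(3 + i\right)$)
$- 3 \left(1 + 3\right) j{\left(k{\left(u \right)} \right)} = - 3 \left(1 + 3\right) 8^{2} \left(4 + i + 8^{2}\right) = \left(-3\right) 4 \cdot 64 \left(4 + i + 64\right) = - 12 \cdot 64 \left(68 + i\right) = - 12 \left(4352 + 64 i\right) = -52224 - 768 i$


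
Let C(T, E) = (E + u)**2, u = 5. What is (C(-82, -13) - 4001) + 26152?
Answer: 22215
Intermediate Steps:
C(T, E) = (5 + E)**2 (C(T, E) = (E + 5)**2 = (5 + E)**2)
(C(-82, -13) - 4001) + 26152 = ((5 - 13)**2 - 4001) + 26152 = ((-8)**2 - 4001) + 26152 = (64 - 4001) + 26152 = -3937 + 26152 = 22215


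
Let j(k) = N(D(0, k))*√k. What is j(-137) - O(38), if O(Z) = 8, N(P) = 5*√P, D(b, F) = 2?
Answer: -8 + 5*I*√274 ≈ -8.0 + 82.765*I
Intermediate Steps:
j(k) = 5*√2*√k (j(k) = (5*√2)*√k = 5*√2*√k)
j(-137) - O(38) = 5*√2*√(-137) - 1*8 = 5*√2*(I*√137) - 8 = 5*I*√274 - 8 = -8 + 5*I*√274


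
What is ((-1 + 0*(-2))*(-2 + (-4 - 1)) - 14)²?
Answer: 49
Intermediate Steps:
((-1 + 0*(-2))*(-2 + (-4 - 1)) - 14)² = ((-1 + 0)*(-2 - 5) - 14)² = (-1*(-7) - 14)² = (7 - 14)² = (-7)² = 49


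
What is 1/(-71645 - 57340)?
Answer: -1/128985 ≈ -7.7528e-6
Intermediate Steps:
1/(-71645 - 57340) = 1/(-128985) = -1/128985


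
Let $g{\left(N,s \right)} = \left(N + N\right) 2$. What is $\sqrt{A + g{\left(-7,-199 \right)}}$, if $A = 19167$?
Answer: $\sqrt{19139} \approx 138.34$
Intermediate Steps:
$g{\left(N,s \right)} = 4 N$ ($g{\left(N,s \right)} = 2 N 2 = 4 N$)
$\sqrt{A + g{\left(-7,-199 \right)}} = \sqrt{19167 + 4 \left(-7\right)} = \sqrt{19167 - 28} = \sqrt{19139}$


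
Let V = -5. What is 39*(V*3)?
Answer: -585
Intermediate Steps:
39*(V*3) = 39*(-5*3) = 39*(-15) = -585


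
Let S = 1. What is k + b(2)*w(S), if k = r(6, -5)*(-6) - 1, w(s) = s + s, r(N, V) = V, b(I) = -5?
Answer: 19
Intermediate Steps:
w(s) = 2*s
k = 29 (k = -5*(-6) - 1 = 30 - 1 = 29)
k + b(2)*w(S) = 29 - 10 = 19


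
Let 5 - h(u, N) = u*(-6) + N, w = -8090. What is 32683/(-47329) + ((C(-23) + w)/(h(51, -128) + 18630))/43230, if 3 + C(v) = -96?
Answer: -26942712427391/39015796984230 ≈ -0.69056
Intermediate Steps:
C(v) = -99 (C(v) = -3 - 96 = -99)
h(u, N) = 5 - N + 6*u (h(u, N) = 5 - (u*(-6) + N) = 5 - (-6*u + N) = 5 - (N - 6*u) = 5 + (-N + 6*u) = 5 - N + 6*u)
32683/(-47329) + ((C(-23) + w)/(h(51, -128) + 18630))/43230 = 32683/(-47329) + ((-99 - 8090)/((5 - 1*(-128) + 6*51) + 18630))/43230 = 32683*(-1/47329) - 8189/((5 + 128 + 306) + 18630)*(1/43230) = -32683/47329 - 8189/(439 + 18630)*(1/43230) = -32683/47329 - 8189/19069*(1/43230) = -32683/47329 - 8189*1/19069*(1/43230) = -32683/47329 - 8189/19069*1/43230 = -32683/47329 - 8189/824352870 = -26942712427391/39015796984230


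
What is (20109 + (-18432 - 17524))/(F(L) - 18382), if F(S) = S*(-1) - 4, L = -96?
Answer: 15847/18290 ≈ 0.86643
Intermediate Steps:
F(S) = -4 - S (F(S) = -S - 4 = -4 - S)
(20109 + (-18432 - 17524))/(F(L) - 18382) = (20109 + (-18432 - 17524))/((-4 - 1*(-96)) - 18382) = (20109 - 35956)/((-4 + 96) - 18382) = -15847/(92 - 18382) = -15847/(-18290) = -15847*(-1/18290) = 15847/18290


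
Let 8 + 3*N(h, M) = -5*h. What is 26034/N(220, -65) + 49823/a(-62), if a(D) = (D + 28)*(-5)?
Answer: 5240818/23545 ≈ 222.59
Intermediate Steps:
N(h, M) = -8/3 - 5*h/3 (N(h, M) = -8/3 + (-5*h)/3 = -8/3 - 5*h/3)
a(D) = -140 - 5*D (a(D) = (28 + D)*(-5) = -140 - 5*D)
26034/N(220, -65) + 49823/a(-62) = 26034/(-8/3 - 5/3*220) + 49823/(-140 - 5*(-62)) = 26034/(-8/3 - 1100/3) + 49823/(-140 + 310) = 26034/(-1108/3) + 49823/170 = 26034*(-3/1108) + 49823*(1/170) = -39051/554 + 49823/170 = 5240818/23545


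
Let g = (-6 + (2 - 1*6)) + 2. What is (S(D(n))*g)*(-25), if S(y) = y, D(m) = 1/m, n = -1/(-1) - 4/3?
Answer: -600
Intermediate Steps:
n = -⅓ (n = -1*(-1) - 4*⅓ = 1 - 4/3 = -⅓ ≈ -0.33333)
g = -8 (g = (-6 + (2 - 6)) + 2 = (-6 - 4) + 2 = -10 + 2 = -8)
(S(D(n))*g)*(-25) = (-8/(-⅓))*(-25) = -3*(-8)*(-25) = 24*(-25) = -600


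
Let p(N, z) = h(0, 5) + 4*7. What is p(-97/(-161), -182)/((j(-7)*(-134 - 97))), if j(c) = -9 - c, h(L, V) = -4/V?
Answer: 68/1155 ≈ 0.058874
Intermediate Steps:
p(N, z) = 136/5 (p(N, z) = -4/5 + 4*7 = -4*⅕ + 28 = -⅘ + 28 = 136/5)
p(-97/(-161), -182)/((j(-7)*(-134 - 97))) = 136/(5*(((-9 - 1*(-7))*(-134 - 97)))) = 136/(5*(((-9 + 7)*(-231)))) = 136/(5*((-2*(-231)))) = (136/5)/462 = (136/5)*(1/462) = 68/1155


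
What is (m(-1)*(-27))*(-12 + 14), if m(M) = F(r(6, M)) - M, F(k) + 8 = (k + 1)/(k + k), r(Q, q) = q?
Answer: 378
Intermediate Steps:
F(k) = -8 + (1 + k)/(2*k) (F(k) = -8 + (k + 1)/(k + k) = -8 + (1 + k)/((2*k)) = -8 + (1 + k)*(1/(2*k)) = -8 + (1 + k)/(2*k))
m(M) = -M + (1 - 15*M)/(2*M) (m(M) = (1 - 15*M)/(2*M) - M = -M + (1 - 15*M)/(2*M))
(m(-1)*(-27))*(-12 + 14) = ((-15/2 + (½)/(-1) - 1*(-1))*(-27))*(-12 + 14) = ((-15/2 + (½)*(-1) + 1)*(-27))*2 = ((-15/2 - ½ + 1)*(-27))*2 = -7*(-27)*2 = 189*2 = 378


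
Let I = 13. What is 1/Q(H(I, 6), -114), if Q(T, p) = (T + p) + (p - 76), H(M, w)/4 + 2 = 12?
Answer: -1/264 ≈ -0.0037879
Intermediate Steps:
H(M, w) = 40 (H(M, w) = -8 + 4*12 = -8 + 48 = 40)
Q(T, p) = -76 + T + 2*p (Q(T, p) = (T + p) + (-76 + p) = -76 + T + 2*p)
1/Q(H(I, 6), -114) = 1/(-76 + 40 + 2*(-114)) = 1/(-76 + 40 - 228) = 1/(-264) = -1/264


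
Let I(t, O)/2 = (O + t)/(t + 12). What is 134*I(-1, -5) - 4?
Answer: -1652/11 ≈ -150.18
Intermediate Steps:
I(t, O) = 2*(O + t)/(12 + t) (I(t, O) = 2*((O + t)/(t + 12)) = 2*((O + t)/(12 + t)) = 2*(O + t)/(12 + t))
134*I(-1, -5) - 4 = 134*(2*(-5 - 1)/(12 - 1)) - 4 = 134*(2*(-6)/11) - 4 = 134*(2*(1/11)*(-6)) - 4 = 134*(-12/11) - 4 = -1608/11 - 4 = -1652/11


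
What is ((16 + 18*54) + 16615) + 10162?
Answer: 27765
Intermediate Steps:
((16 + 18*54) + 16615) + 10162 = ((16 + 972) + 16615) + 10162 = (988 + 16615) + 10162 = 17603 + 10162 = 27765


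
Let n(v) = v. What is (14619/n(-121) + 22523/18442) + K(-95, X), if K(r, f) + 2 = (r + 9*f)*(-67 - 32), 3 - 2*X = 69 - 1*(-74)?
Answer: 14535752661/202862 ≈ 71653.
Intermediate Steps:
X = -70 (X = 3/2 - (69 - 1*(-74))/2 = 3/2 - (69 + 74)/2 = 3/2 - 1/2*143 = 3/2 - 143/2 = -70)
K(r, f) = -2 - 891*f - 99*r (K(r, f) = -2 + (r + 9*f)*(-67 - 32) = -2 + (r + 9*f)*(-99) = -2 + (-891*f - 99*r) = -2 - 891*f - 99*r)
(14619/n(-121) + 22523/18442) + K(-95, X) = (14619/(-121) + 22523/18442) + (-2 - 891*(-70) - 99*(-95)) = (14619*(-1/121) + 22523*(1/18442)) + (-2 + 62370 + 9405) = (-1329/11 + 22523/18442) + 71773 = -24261665/202862 + 71773 = 14535752661/202862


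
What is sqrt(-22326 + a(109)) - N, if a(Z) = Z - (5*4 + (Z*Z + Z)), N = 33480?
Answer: -33480 + 3*I*sqrt(3803) ≈ -33480.0 + 185.01*I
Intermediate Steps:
a(Z) = -20 - Z**2 (a(Z) = Z - (20 + (Z**2 + Z)) = Z - (20 + (Z + Z**2)) = Z - (20 + Z + Z**2) = Z + (-20 - Z - Z**2) = -20 - Z**2)
sqrt(-22326 + a(109)) - N = sqrt(-22326 + (-20 - 1*109**2)) - 1*33480 = sqrt(-22326 + (-20 - 1*11881)) - 33480 = sqrt(-22326 + (-20 - 11881)) - 33480 = sqrt(-22326 - 11901) - 33480 = sqrt(-34227) - 33480 = 3*I*sqrt(3803) - 33480 = -33480 + 3*I*sqrt(3803)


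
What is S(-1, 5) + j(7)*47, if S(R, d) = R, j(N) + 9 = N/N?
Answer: -377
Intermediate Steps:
j(N) = -8 (j(N) = -9 + N/N = -9 + 1 = -8)
S(-1, 5) + j(7)*47 = -1 - 8*47 = -1 - 376 = -377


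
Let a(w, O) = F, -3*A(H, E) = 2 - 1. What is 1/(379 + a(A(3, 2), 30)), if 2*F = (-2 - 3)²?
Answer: 2/783 ≈ 0.0025543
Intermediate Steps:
A(H, E) = -⅓ (A(H, E) = -(2 - 1)/3 = -⅓*1 = -⅓)
F = 25/2 (F = (-2 - 3)²/2 = (½)*(-5)² = (½)*25 = 25/2 ≈ 12.500)
a(w, O) = 25/2
1/(379 + a(A(3, 2), 30)) = 1/(379 + 25/2) = 1/(783/2) = 2/783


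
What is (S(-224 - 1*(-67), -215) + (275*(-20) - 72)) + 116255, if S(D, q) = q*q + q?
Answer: 156693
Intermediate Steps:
S(D, q) = q + q**2 (S(D, q) = q**2 + q = q + q**2)
(S(-224 - 1*(-67), -215) + (275*(-20) - 72)) + 116255 = (-215*(1 - 215) + (275*(-20) - 72)) + 116255 = (-215*(-214) + (-5500 - 72)) + 116255 = (46010 - 5572) + 116255 = 40438 + 116255 = 156693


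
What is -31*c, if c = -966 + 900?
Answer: 2046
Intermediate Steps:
c = -66
-31*c = -31*(-66) = 2046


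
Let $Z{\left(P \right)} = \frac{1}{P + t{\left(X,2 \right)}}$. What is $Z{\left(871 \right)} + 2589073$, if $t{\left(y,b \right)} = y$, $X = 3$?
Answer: $\frac{2262849803}{874} \approx 2.5891 \cdot 10^{6}$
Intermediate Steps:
$Z{\left(P \right)} = \frac{1}{3 + P}$ ($Z{\left(P \right)} = \frac{1}{P + 3} = \frac{1}{3 + P}$)
$Z{\left(871 \right)} + 2589073 = \frac{1}{3 + 871} + 2589073 = \frac{1}{874} + 2589073 = \frac{2262849803}{874}$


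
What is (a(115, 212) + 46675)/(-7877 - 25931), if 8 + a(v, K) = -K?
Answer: -46455/33808 ≈ -1.3741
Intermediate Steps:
a(v, K) = -8 - K
(a(115, 212) + 46675)/(-7877 - 25931) = ((-8 - 1*212) + 46675)/(-7877 - 25931) = ((-8 - 212) + 46675)/(-33808) = (-220 + 46675)*(-1/33808) = 46455*(-1/33808) = -46455/33808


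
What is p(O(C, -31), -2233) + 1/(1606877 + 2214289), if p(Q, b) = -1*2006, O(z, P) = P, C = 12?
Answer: -7665258995/3821166 ≈ -2006.0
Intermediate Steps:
p(Q, b) = -2006
p(O(C, -31), -2233) + 1/(1606877 + 2214289) = -2006 + 1/(1606877 + 2214289) = -2006 + 1/3821166 = -7665258995/3821166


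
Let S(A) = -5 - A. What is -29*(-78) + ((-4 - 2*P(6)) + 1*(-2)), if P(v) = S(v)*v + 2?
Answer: 2384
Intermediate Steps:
P(v) = 2 + v*(-5 - v) (P(v) = (-5 - v)*v + 2 = v*(-5 - v) + 2 = 2 + v*(-5 - v))
-29*(-78) + ((-4 - 2*P(6)) + 1*(-2)) = -29*(-78) + ((-4 - 2*(2 - 1*6*(5 + 6))) + 1*(-2)) = 2262 + ((-4 - 2*(2 - 1*6*11)) - 2) = 2262 + ((-4 - 2*(2 - 66)) - 2) = 2262 + ((-4 - 2*(-64)) - 2) = 2262 + ((-4 + 128) - 2) = 2262 + (124 - 2) = 2262 + 122 = 2384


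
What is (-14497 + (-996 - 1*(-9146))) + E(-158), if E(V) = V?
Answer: -6505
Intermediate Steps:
(-14497 + (-996 - 1*(-9146))) + E(-158) = (-14497 + (-996 - 1*(-9146))) - 158 = (-14497 + (-996 + 9146)) - 158 = (-14497 + 8150) - 158 = -6347 - 158 = -6505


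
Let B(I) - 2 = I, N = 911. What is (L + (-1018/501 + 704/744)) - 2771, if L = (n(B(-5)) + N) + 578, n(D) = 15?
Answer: -19694639/15531 ≈ -1268.1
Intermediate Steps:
B(I) = 2 + I
L = 1504 (L = (15 + 911) + 578 = 926 + 578 = 1504)
(L + (-1018/501 + 704/744)) - 2771 = (1504 + (-1018/501 + 704/744)) - 2771 = (1504 + (-1018*1/501 + 704*(1/744))) - 2771 = (1504 + (-1018/501 + 88/93)) - 2771 = (1504 - 16862/15531) - 2771 = 23341762/15531 - 2771 = -19694639/15531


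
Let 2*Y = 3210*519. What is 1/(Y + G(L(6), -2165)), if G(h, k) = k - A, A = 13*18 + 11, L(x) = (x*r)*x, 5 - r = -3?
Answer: 1/830585 ≈ 1.2040e-6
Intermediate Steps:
r = 8 (r = 5 - 1*(-3) = 5 + 3 = 8)
L(x) = 8*x² (L(x) = (x*8)*x = (8*x)*x = 8*x²)
Y = 832995 (Y = (3210*519)/2 = (½)*1665990 = 832995)
A = 245 (A = 234 + 11 = 245)
G(h, k) = -245 + k (G(h, k) = k - 1*245 = k - 245 = -245 + k)
1/(Y + G(L(6), -2165)) = 1/(832995 + (-245 - 2165)) = 1/(832995 - 2410) = 1/830585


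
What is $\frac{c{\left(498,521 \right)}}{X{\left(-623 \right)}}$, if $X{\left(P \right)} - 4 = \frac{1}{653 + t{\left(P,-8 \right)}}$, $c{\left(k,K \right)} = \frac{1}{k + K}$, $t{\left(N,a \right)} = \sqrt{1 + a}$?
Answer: $\frac{1706317}{6957610739} + \frac{i \sqrt{7}}{6957610739} \approx 0.00024524 + 3.8027 \cdot 10^{-10} i$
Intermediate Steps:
$c{\left(k,K \right)} = \frac{1}{K + k}$
$X{\left(P \right)} = 4 + \frac{1}{653 + i \sqrt{7}}$ ($X{\left(P \right)} = 4 + \frac{1}{653 + \sqrt{1 - 8}} = 4 + \frac{1}{653 + \sqrt{-7}} = 4 + \frac{1}{653 + i \sqrt{7}}$)
$\frac{c{\left(498,521 \right)}}{X{\left(-623 \right)}} = \frac{1}{\left(521 + 498\right) \left(\frac{1706317}{426416} - \frac{i \sqrt{7}}{426416}\right)} = \frac{1}{1019 \left(\frac{1706317}{426416} - \frac{i \sqrt{7}}{426416}\right)}$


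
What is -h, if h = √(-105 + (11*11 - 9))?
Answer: -√7 ≈ -2.6458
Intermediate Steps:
h = √7 (h = √(-105 + (121 - 9)) = √(-105 + 112) = √7 ≈ 2.6458)
-h = -√7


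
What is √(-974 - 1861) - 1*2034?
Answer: -2034 + 9*I*√35 ≈ -2034.0 + 53.245*I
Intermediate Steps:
√(-974 - 1861) - 1*2034 = √(-2835) - 2034 = 9*I*√35 - 2034 = -2034 + 9*I*√35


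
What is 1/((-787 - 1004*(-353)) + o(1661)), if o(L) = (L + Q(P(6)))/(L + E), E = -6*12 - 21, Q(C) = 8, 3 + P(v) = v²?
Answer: 1568/554485669 ≈ 2.8278e-6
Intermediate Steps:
P(v) = -3 + v²
E = -93 (E = -72 - 21 = -93)
o(L) = (8 + L)/(-93 + L) (o(L) = (L + 8)/(L - 93) = (8 + L)/(-93 + L))
1/((-787 - 1004*(-353)) + o(1661)) = 1/((-787 - 1004*(-353)) + (8 + 1661)/(-93 + 1661)) = 1/((-787 + 354412) + 1669/1568) = 1/(353625 + (1/1568)*1669) = 1/(353625 + 1669/1568) = 1/(554485669/1568) = 1568/554485669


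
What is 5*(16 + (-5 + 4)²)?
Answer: 85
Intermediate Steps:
5*(16 + (-5 + 4)²) = 5*(16 + (-1)²) = 5*(16 + 1) = 5*17 = 85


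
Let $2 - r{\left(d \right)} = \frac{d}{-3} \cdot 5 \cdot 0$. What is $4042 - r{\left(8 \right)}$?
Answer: $4040$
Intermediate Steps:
$r{\left(d \right)} = 2$ ($r{\left(d \right)} = 2 - \frac{d}{-3} \cdot 5 \cdot 0 = 2 - d \left(- \frac{1}{3}\right) 5 \cdot 0 = 2 - - \frac{d}{3} \cdot 5 \cdot 0 = 2 - - \frac{5 d}{3} \cdot 0 = 2 - 0 = 2 + 0 = 2$)
$4042 - r{\left(8 \right)} = 4042 - 2 = 4040$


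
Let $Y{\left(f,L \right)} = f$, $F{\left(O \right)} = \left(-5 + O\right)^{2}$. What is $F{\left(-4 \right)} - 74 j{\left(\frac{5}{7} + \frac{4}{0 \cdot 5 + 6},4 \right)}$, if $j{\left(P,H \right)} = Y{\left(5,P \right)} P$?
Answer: $- \frac{9029}{21} \approx -429.95$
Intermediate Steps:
$j{\left(P,H \right)} = 5 P$
$F{\left(-4 \right)} - 74 j{\left(\frac{5}{7} + \frac{4}{0 \cdot 5 + 6},4 \right)} = \left(-5 - 4\right)^{2} - 74 \cdot 5 \left(\frac{5}{7} + \frac{4}{0 \cdot 5 + 6}\right) = \left(-9\right)^{2} - 74 \cdot 5 \left(5 \cdot \frac{1}{7} + \frac{4}{0 + 6}\right) = 81 - 74 \cdot 5 \left(\frac{5}{7} + \frac{4}{6}\right) = 81 - 74 \cdot 5 \left(\frac{5}{7} + 4 \cdot \frac{1}{6}\right) = 81 - 74 \cdot 5 \left(\frac{5}{7} + \frac{2}{3}\right) = 81 - 74 \cdot 5 \cdot \frac{29}{21} = 81 - \frac{10730}{21} = - \frac{9029}{21}$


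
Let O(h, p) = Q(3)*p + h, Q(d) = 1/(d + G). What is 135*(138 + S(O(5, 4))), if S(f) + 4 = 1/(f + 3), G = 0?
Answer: 506925/28 ≈ 18104.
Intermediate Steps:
Q(d) = 1/d (Q(d) = 1/(d + 0) = 1/d)
O(h, p) = h + p/3 (O(h, p) = p/3 + h = h + p/3)
S(f) = -4 + 1/(3 + f) (S(f) = -4 + 1/(f + 3) = -4 + 1/(3 + f))
135*(138 + S(O(5, 4))) = 135*(138 + (-11 - 4*(5 + (⅓)*4))/(3 + (5 + (⅓)*4))) = 135*(138 + (-11 - 4*(5 + 4/3))/(3 + (5 + 4/3))) = 135*(138 + (-11 - 4*19/3)/(3 + 19/3)) = 135*(138 + (-11 - 76/3)/(28/3)) = 135*(138 + (3/28)*(-109/3)) = 135*(138 - 109/28) = 135*(3755/28) = 506925/28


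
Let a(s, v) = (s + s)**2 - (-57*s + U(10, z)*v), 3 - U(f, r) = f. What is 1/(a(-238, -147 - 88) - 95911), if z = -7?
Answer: 1/115454 ≈ 8.6615e-6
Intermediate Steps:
U(f, r) = 3 - f
a(s, v) = 4*s**2 + 7*v + 57*s (a(s, v) = (s + s)**2 - (-57*s + (3 - 1*10)*v) = (2*s)**2 - (-57*s + (3 - 10)*v) = 4*s**2 - (-57*s - 7*v) = 4*s**2 + (7*v + 57*s) = 4*s**2 + 7*v + 57*s)
1/(a(-238, -147 - 88) - 95911) = 1/((4*(-238)**2 + 7*(-147 - 88) + 57*(-238)) - 95911) = 1/((4*56644 + 7*(-235) - 13566) - 95911) = 1/((226576 - 1645 - 13566) - 95911) = 1/(211365 - 95911) = 1/115454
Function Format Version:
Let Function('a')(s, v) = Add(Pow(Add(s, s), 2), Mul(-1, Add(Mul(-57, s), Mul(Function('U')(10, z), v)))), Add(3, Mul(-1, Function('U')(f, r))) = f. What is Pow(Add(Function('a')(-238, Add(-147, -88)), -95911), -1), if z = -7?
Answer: Rational(1, 115454) ≈ 8.6615e-6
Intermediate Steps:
Function('U')(f, r) = Add(3, Mul(-1, f))
Function('a')(s, v) = Add(Mul(4, Pow(s, 2)), Mul(7, v), Mul(57, s)) (Function('a')(s, v) = Add(Pow(Add(s, s), 2), Mul(-1, Add(Mul(-57, s), Mul(Add(3, Mul(-1, 10)), v)))) = Add(Pow(Mul(2, s), 2), Mul(-1, Add(Mul(-57, s), Mul(Add(3, -10), v)))) = Add(Mul(4, Pow(s, 2)), Mul(-1, Add(Mul(-57, s), Mul(-7, v)))) = Add(Mul(4, Pow(s, 2)), Add(Mul(7, v), Mul(57, s))) = Add(Mul(4, Pow(s, 2)), Mul(7, v), Mul(57, s)))
Pow(Add(Function('a')(-238, Add(-147, -88)), -95911), -1) = Pow(Add(Add(Mul(4, Pow(-238, 2)), Mul(7, Add(-147, -88)), Mul(57, -238)), -95911), -1) = Pow(Add(Add(Mul(4, 56644), Mul(7, -235), -13566), -95911), -1) = Pow(Add(Add(226576, -1645, -13566), -95911), -1) = Pow(Add(211365, -95911), -1) = Pow(115454, -1) = Rational(1, 115454)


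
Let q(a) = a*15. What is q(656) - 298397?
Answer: -288557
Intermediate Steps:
q(a) = 15*a
q(656) - 298397 = 15*656 - 298397 = 9840 - 298397 = -288557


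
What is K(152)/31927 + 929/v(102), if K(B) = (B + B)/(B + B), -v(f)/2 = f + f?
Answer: -29659775/13026216 ≈ -2.2769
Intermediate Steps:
v(f) = -4*f (v(f) = -2*(f + f) = -4*f)
K(B) = 1 (K(B) = (2*B)/((2*B)) = (2*B)*(1/(2*B)) = 1)
K(152)/31927 + 929/v(102) = 1/31927 + 929/((-4*102)) = 1*(1/31927) + 929/(-408) = 1/31927 + 929*(-1/408) = 1/31927 - 929/408 = -29659775/13026216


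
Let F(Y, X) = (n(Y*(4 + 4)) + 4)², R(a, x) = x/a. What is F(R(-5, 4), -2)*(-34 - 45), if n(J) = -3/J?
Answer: -1615471/1024 ≈ -1577.6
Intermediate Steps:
F(Y, X) = (4 - 3/(8*Y))² (F(Y, X) = (-3*1/(Y*(4 + 4)) + 4)² = (-3*1/(8*Y) + 4)² = (-3/(8*Y) + 4)² = (4 - 3/(8*Y))²)
F(R(-5, 4), -2)*(-34 - 45) = ((-3 + 32*(4/(-5)))²/(64*(4/(-5))²))*(-34 - 45) = ((-3 + 32*(4*(-⅕)))²/(64*(4*(-⅕))²))*(-79) = ((-3 + 32*(-⅘))²/(64*(-⅘)²))*(-79) = ((1/64)*(25/16)*(-3 - 128/5)²)*(-79) = ((1/64)*(25/16)*(-143/5)²)*(-79) = ((1/64)*(25/16)*(20449/25))*(-79) = (20449/1024)*(-79) = -1615471/1024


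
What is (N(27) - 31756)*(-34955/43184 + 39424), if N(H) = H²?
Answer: -52821949069647/43184 ≈ -1.2232e+9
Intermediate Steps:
(N(27) - 31756)*(-34955/43184 + 39424) = (27² - 31756)*(-34955/43184 + 39424) = (729 - 31756)*(-34955*1/43184 + 39424) = -31027*(-34955/43184 + 39424) = -31027*1702451061/43184 = -52821949069647/43184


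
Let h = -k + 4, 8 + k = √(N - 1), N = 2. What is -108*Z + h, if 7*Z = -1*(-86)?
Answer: -9211/7 ≈ -1315.9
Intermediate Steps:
Z = 86/7 (Z = (-1*(-86))/7 = (⅐)*86 = 86/7 ≈ 12.286)
k = -7 (k = -8 + √(2 - 1) = -8 + √1 = -8 + 1 = -7)
h = 11 (h = -1*(-7) + 4 = 7 + 4 = 11)
-108*Z + h = -108*86/7 + 11 = -9288/7 + 11 = -9211/7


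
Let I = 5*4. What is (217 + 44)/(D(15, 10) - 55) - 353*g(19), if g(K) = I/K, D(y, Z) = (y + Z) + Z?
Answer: -146159/380 ≈ -384.63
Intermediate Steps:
D(y, Z) = y + 2*Z (D(y, Z) = (Z + y) + Z = y + 2*Z)
I = 20
g(K) = 20/K
(217 + 44)/(D(15, 10) - 55) - 353*g(19) = (217 + 44)/((15 + 2*10) - 55) - 7060/19 = 261/((15 + 20) - 55) - 7060/19 = 261/(35 - 55) - 353*20/19 = 261/(-20) - 7060/19 = 261*(-1/20) - 7060/19 = -261/20 - 7060/19 = -146159/380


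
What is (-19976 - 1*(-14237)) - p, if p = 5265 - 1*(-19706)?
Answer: -30710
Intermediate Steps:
p = 24971 (p = 5265 + 19706 = 24971)
(-19976 - 1*(-14237)) - p = (-19976 - 1*(-14237)) - 1*24971 = (-19976 + 14237) - 24971 = -5739 - 24971 = -30710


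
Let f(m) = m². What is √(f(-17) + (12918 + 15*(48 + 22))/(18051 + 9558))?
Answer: √24519764569/9203 ≈ 17.015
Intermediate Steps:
√(f(-17) + (12918 + 15*(48 + 22))/(18051 + 9558)) = √((-17)² + (12918 + 15*(48 + 22))/(18051 + 9558)) = √(289 + (12918 + 15*70)/27609) = √(289 + (12918 + 1050)*(1/27609)) = √(289 + 13968*(1/27609)) = √(289 + 4656/9203) = √(2664323/9203) = √24519764569/9203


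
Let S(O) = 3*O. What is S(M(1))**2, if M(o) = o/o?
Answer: 9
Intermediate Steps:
M(o) = 1
S(M(1))**2 = (3*1)**2 = 3**2 = 9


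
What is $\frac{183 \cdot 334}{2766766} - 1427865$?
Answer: $- \frac{1975284136734}{1383383} \approx -1.4279 \cdot 10^{6}$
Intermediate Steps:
$\frac{183 \cdot 334}{2766766} - 1427865 = 61122 \cdot \frac{1}{2766766} - 1427865 = \frac{30561}{1383383} - 1427865 = - \frac{1975284136734}{1383383}$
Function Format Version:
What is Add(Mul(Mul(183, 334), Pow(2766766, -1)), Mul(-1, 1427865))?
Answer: Rational(-1975284136734, 1383383) ≈ -1.4279e+6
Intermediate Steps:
Add(Mul(Mul(183, 334), Pow(2766766, -1)), Mul(-1, 1427865)) = Add(Mul(61122, Rational(1, 2766766)), -1427865) = Add(Rational(30561, 1383383), -1427865) = Rational(-1975284136734, 1383383)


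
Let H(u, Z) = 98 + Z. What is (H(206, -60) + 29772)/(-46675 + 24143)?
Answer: -14905/11266 ≈ -1.3230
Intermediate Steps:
(H(206, -60) + 29772)/(-46675 + 24143) = ((98 - 60) + 29772)/(-46675 + 24143) = (38 + 29772)/(-22532) = 29810*(-1/22532) = -14905/11266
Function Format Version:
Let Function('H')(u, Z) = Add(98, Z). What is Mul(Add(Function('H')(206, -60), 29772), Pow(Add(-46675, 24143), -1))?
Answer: Rational(-14905, 11266) ≈ -1.3230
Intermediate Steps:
Mul(Add(Function('H')(206, -60), 29772), Pow(Add(-46675, 24143), -1)) = Mul(Add(Add(98, -60), 29772), Pow(Add(-46675, 24143), -1)) = Mul(Add(38, 29772), Pow(-22532, -1)) = Mul(29810, Rational(-1, 22532)) = Rational(-14905, 11266)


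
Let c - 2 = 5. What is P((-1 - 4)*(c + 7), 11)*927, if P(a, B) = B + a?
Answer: -54693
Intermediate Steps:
c = 7 (c = 2 + 5 = 7)
P((-1 - 4)*(c + 7), 11)*927 = (11 + (-1 - 4)*(7 + 7))*927 = (11 - 5*14)*927 = (11 - 70)*927 = -59*927 = -54693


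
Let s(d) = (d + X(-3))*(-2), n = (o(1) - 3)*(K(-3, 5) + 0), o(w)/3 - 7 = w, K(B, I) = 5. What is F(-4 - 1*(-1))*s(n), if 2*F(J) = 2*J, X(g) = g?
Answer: 612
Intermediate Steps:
o(w) = 21 + 3*w
F(J) = J (F(J) = (2*J)/2 = J)
n = 105 (n = ((21 + 3*1) - 3)*(5 + 0) = ((21 + 3) - 3)*5 = (24 - 3)*5 = 21*5 = 105)
s(d) = 6 - 2*d (s(d) = (d - 3)*(-2) = (-3 + d)*(-2) = 6 - 2*d)
F(-4 - 1*(-1))*s(n) = (-4 - 1*(-1))*(6 - 2*105) = (-4 + 1)*(6 - 210) = -3*(-204) = 612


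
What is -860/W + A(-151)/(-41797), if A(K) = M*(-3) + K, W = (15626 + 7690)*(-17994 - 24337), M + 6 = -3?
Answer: 30605663831/10313301036003 ≈ 0.0029676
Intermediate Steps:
M = -9 (M = -6 - 3 = -9)
W = -986989596 (W = 23316*(-42331) = -986989596)
A(K) = 27 + K (A(K) = -9*(-3) + K = 27 + K)
-860/W + A(-151)/(-41797) = -860/(-986989596) + (27 - 151)/(-41797) = -860*(-1/986989596) - 124*(-1/41797) = 215/246747399 + 124/41797 = 30605663831/10313301036003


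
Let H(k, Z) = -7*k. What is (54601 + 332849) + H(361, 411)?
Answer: 384923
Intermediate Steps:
(54601 + 332849) + H(361, 411) = (54601 + 332849) - 7*361 = 387450 - 2527 = 384923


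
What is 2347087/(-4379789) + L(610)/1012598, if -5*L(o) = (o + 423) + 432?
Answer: -2377938880203/4434965581822 ≈ -0.53618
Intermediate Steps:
L(o) = -171 - o/5 (L(o) = -((o + 423) + 432)/5 = -((423 + o) + 432)/5 = -(855 + o)/5 = -171 - o/5)
2347087/(-4379789) + L(610)/1012598 = 2347087/(-4379789) + (-171 - 1/5*610)/1012598 = 2347087*(-1/4379789) + (-171 - 122)*(1/1012598) = -2347087/4379789 - 293*1/1012598 = -2347087/4379789 - 293/1012598 = -2377938880203/4434965581822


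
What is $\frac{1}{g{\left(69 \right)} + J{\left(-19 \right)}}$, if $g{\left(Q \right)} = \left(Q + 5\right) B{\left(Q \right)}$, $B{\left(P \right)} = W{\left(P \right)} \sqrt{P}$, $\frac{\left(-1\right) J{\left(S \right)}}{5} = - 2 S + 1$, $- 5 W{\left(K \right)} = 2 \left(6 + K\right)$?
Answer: $\frac{13}{22668105} - \frac{148 \sqrt{69}}{22668105} \approx -5.366 \cdot 10^{-5}$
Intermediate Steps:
$W{\left(K \right)} = - \frac{12}{5} - \frac{2 K}{5}$ ($W{\left(K \right)} = - \frac{2 \left(6 + K\right)}{5} = - \frac{12 + 2 K}{5} = - \frac{12}{5} - \frac{2 K}{5}$)
$J{\left(S \right)} = -5 + 10 S$ ($J{\left(S \right)} = - 5 \left(- 2 S + 1\right) = - 5 \left(1 - 2 S\right) = -5 + 10 S$)
$B{\left(P \right)} = \sqrt{P} \left(- \frac{12}{5} - \frac{2 P}{5}\right)$ ($B{\left(P \right)} = \left(- \frac{12}{5} - \frac{2 P}{5}\right) \sqrt{P} = \sqrt{P} \left(- \frac{12}{5} - \frac{2 P}{5}\right)$)
$g{\left(Q \right)} = \frac{2 \sqrt{Q} \left(-6 - Q\right) \left(5 + Q\right)}{5}$ ($g{\left(Q \right)} = \left(Q + 5\right) \frac{2 \sqrt{Q} \left(-6 - Q\right)}{5} = \left(5 + Q\right) \frac{2 \sqrt{Q} \left(-6 - Q\right)}{5} = \frac{2 \sqrt{Q} \left(-6 - Q\right) \left(5 + Q\right)}{5}$)
$\frac{1}{g{\left(69 \right)} + J{\left(-19 \right)}} = \frac{1}{- \frac{2 \sqrt{69} \left(5 + 69\right) \left(6 + 69\right)}{5} + \left(-5 + 10 \left(-19\right)\right)} = \frac{1}{\left(- \frac{2}{5}\right) \sqrt{69} \cdot 74 \cdot 75 - 195} = \frac{1}{- 2220 \sqrt{69} - 195} = \frac{1}{-195 - 2220 \sqrt{69}}$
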